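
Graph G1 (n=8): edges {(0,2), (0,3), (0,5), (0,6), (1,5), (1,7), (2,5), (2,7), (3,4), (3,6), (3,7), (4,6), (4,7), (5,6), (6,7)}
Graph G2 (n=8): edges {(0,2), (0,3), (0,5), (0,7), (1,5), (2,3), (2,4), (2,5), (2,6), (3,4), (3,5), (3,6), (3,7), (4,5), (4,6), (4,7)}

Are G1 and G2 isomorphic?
No, not isomorphic

The graphs are NOT isomorphic.

Degrees in G1: deg(0)=4, deg(1)=2, deg(2)=3, deg(3)=4, deg(4)=3, deg(5)=4, deg(6)=5, deg(7)=5.
Sorted degree sequence of G1: [5, 5, 4, 4, 4, 3, 3, 2].
Degrees in G2: deg(0)=4, deg(1)=1, deg(2)=5, deg(3)=6, deg(4)=5, deg(5)=5, deg(6)=3, deg(7)=3.
Sorted degree sequence of G2: [6, 5, 5, 5, 4, 3, 3, 1].
The (sorted) degree sequence is an isomorphism invariant, so since G1 and G2 have different degree sequences they cannot be isomorphic.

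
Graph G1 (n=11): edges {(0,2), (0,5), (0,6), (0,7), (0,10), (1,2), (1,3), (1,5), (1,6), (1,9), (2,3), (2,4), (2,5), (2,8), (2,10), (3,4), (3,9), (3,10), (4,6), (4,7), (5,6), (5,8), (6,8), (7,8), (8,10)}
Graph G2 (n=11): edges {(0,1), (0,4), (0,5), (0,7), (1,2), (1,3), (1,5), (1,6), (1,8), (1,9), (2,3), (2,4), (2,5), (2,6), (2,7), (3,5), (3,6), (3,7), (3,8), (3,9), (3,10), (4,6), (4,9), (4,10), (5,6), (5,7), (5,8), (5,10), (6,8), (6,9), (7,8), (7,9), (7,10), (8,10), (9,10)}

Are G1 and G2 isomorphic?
No, not isomorphic

The graphs are NOT isomorphic.

Counting triangles (3-cliques): G1 has 12, G2 has 38.
Triangle count is an isomorphism invariant, so differing triangle counts rule out isomorphism.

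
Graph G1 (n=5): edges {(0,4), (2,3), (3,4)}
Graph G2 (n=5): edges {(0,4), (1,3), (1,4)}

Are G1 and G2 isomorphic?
Yes, isomorphic

The graphs are isomorphic.
One valid mapping φ: V(G1) → V(G2): 0→0, 1→2, 2→3, 3→1, 4→4

Verify φ preserves adjacency — for each edge of G1, its image is an edge of G2:
  (0,4) → (φ(0),φ(4)) = (0,4) ∈ E(G2) ✓
  (2,3) → (φ(2),φ(3)) = (1,3) ∈ E(G2) ✓
  (3,4) → (φ(3),φ(4)) = (1,4) ∈ E(G2) ✓
All 3 edges of G1 map to edges of G2, and |E(G1)| = |E(G2)| = 3, so φ is a bijection on edges as well as vertices. Hence G1 ≅ G2.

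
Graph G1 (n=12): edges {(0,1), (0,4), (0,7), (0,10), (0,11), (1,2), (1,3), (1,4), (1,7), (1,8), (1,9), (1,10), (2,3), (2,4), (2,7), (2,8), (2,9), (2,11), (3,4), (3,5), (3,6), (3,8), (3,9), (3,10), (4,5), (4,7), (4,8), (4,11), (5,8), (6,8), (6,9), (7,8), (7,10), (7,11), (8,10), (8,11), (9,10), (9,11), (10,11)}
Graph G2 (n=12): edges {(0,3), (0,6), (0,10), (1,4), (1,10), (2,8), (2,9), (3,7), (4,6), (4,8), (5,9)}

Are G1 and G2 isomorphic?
No, not isomorphic

The graphs are NOT isomorphic.

Connected components of G1: 1 component(s) with vertex sets [[0, 1, 2, 3, 4, 5, 6, 7, 8, 9, 10, 11]], sizes [12].
Connected components of G2: 2 component(s) with vertex sets [[11], [0, 1, 2, 3, 4, 5, 6, 7, 8, 9, 10]], sizes [1, 11].
The number of connected components (and the multiset of component sizes) is an isomorphism invariant — an isomorphism maps each component of G1 bijectively onto a component of G2. Since G1 has 1 component(s) and G2 has 2, they cannot be isomorphic.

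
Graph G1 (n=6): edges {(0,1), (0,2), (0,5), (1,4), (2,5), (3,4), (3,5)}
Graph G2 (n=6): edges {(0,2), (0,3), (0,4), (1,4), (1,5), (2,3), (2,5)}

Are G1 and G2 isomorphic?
Yes, isomorphic

The graphs are isomorphic.
One valid mapping φ: V(G1) → V(G2): 0→0, 1→4, 2→3, 3→5, 4→1, 5→2

Verify φ preserves adjacency — for each edge of G1, its image is an edge of G2:
  (0,1) → (φ(0),φ(1)) = (0,4) ∈ E(G2) ✓
  (0,2) → (φ(0),φ(2)) = (0,3) ∈ E(G2) ✓
  (0,5) → (φ(0),φ(5)) = (0,2) ∈ E(G2) ✓
  (1,4) → (φ(1),φ(4)) = (1,4) ∈ E(G2) ✓
  (2,5) → (φ(2),φ(5)) = (2,3) ∈ E(G2) ✓
  (3,4) → (φ(3),φ(4)) = (1,5) ∈ E(G2) ✓
  (3,5) → (φ(3),φ(5)) = (2,5) ∈ E(G2) ✓
All 7 edges of G1 map to edges of G2, and |E(G1)| = |E(G2)| = 7, so φ is a bijection on edges as well as vertices. Hence G1 ≅ G2.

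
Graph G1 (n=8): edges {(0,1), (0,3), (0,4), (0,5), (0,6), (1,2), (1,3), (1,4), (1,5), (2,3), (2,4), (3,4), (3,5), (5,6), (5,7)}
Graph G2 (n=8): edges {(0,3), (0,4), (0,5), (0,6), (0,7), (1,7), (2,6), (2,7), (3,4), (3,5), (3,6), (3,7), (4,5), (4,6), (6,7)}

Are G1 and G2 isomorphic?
Yes, isomorphic

The graphs are isomorphic.
One valid mapping φ: V(G1) → V(G2): 0→6, 1→3, 2→5, 3→0, 4→4, 5→7, 6→2, 7→1

Verify φ preserves adjacency — for each edge of G1, its image is an edge of G2:
  (0,1) → (φ(0),φ(1)) = (3,6) ∈ E(G2) ✓
  (0,3) → (φ(0),φ(3)) = (0,6) ∈ E(G2) ✓
  (0,4) → (φ(0),φ(4)) = (4,6) ∈ E(G2) ✓
  (0,5) → (φ(0),φ(5)) = (6,7) ∈ E(G2) ✓
  (0,6) → (φ(0),φ(6)) = (2,6) ∈ E(G2) ✓
  (1,2) → (φ(1),φ(2)) = (3,5) ∈ E(G2) ✓
  (1,3) → (φ(1),φ(3)) = (0,3) ∈ E(G2) ✓
  (1,4) → (φ(1),φ(4)) = (3,4) ∈ E(G2) ✓
  (1,5) → (φ(1),φ(5)) = (3,7) ∈ E(G2) ✓
  (2,3) → (φ(2),φ(3)) = (0,5) ∈ E(G2) ✓
  (2,4) → (φ(2),φ(4)) = (4,5) ∈ E(G2) ✓
  (3,4) → (φ(3),φ(4)) = (0,4) ∈ E(G2) ✓
  (3,5) → (φ(3),φ(5)) = (0,7) ∈ E(G2) ✓
  (5,6) → (φ(5),φ(6)) = (2,7) ∈ E(G2) ✓
  (5,7) → (φ(5),φ(7)) = (1,7) ∈ E(G2) ✓
All 15 edges of G1 map to edges of G2, and |E(G1)| = |E(G2)| = 15, so φ is a bijection on edges as well as vertices. Hence G1 ≅ G2.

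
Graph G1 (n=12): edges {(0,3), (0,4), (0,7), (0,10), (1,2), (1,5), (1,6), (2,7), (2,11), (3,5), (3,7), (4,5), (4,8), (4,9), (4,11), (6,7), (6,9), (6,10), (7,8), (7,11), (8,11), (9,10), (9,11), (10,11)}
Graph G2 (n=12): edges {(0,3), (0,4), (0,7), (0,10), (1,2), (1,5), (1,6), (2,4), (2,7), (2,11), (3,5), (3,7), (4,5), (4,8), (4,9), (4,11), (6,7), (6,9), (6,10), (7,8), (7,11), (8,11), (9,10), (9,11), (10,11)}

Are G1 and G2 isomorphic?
No, not isomorphic

The graphs are NOT isomorphic.

Counting edges: G1 has 24 edge(s); G2 has 25 edge(s).
Edge count is an isomorphism invariant (a bijection on vertices induces a bijection on edges), so differing edge counts rule out isomorphism.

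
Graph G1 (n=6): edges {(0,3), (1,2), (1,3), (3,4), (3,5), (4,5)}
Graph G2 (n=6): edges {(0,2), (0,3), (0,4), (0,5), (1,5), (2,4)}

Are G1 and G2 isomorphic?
Yes, isomorphic

The graphs are isomorphic.
One valid mapping φ: V(G1) → V(G2): 0→3, 1→5, 2→1, 3→0, 4→4, 5→2

Verify φ preserves adjacency — for each edge of G1, its image is an edge of G2:
  (0,3) → (φ(0),φ(3)) = (0,3) ∈ E(G2) ✓
  (1,2) → (φ(1),φ(2)) = (1,5) ∈ E(G2) ✓
  (1,3) → (φ(1),φ(3)) = (0,5) ∈ E(G2) ✓
  (3,4) → (φ(3),φ(4)) = (0,4) ∈ E(G2) ✓
  (3,5) → (φ(3),φ(5)) = (0,2) ∈ E(G2) ✓
  (4,5) → (φ(4),φ(5)) = (2,4) ∈ E(G2) ✓
All 6 edges of G1 map to edges of G2, and |E(G1)| = |E(G2)| = 6, so φ is a bijection on edges as well as vertices. Hence G1 ≅ G2.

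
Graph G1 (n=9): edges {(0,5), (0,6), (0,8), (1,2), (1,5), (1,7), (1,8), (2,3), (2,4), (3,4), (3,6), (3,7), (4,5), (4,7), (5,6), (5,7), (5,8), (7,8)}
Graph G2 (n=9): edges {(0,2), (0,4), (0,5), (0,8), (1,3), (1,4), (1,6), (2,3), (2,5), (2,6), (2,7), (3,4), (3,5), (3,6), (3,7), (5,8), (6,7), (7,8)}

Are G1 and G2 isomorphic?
Yes, isomorphic

The graphs are isomorphic.
One valid mapping φ: V(G1) → V(G2): 0→1, 1→7, 2→8, 3→0, 4→5, 5→3, 6→4, 7→2, 8→6

Verify φ preserves adjacency — for each edge of G1, its image is an edge of G2:
  (0,5) → (φ(0),φ(5)) = (1,3) ∈ E(G2) ✓
  (0,6) → (φ(0),φ(6)) = (1,4) ∈ E(G2) ✓
  (0,8) → (φ(0),φ(8)) = (1,6) ∈ E(G2) ✓
  (1,2) → (φ(1),φ(2)) = (7,8) ∈ E(G2) ✓
  (1,5) → (φ(1),φ(5)) = (3,7) ∈ E(G2) ✓
  (1,7) → (φ(1),φ(7)) = (2,7) ∈ E(G2) ✓
  (1,8) → (φ(1),φ(8)) = (6,7) ∈ E(G2) ✓
  (2,3) → (φ(2),φ(3)) = (0,8) ∈ E(G2) ✓
  (2,4) → (φ(2),φ(4)) = (5,8) ∈ E(G2) ✓
  (3,4) → (φ(3),φ(4)) = (0,5) ∈ E(G2) ✓
  (3,6) → (φ(3),φ(6)) = (0,4) ∈ E(G2) ✓
  (3,7) → (φ(3),φ(7)) = (0,2) ∈ E(G2) ✓
  (4,5) → (φ(4),φ(5)) = (3,5) ∈ E(G2) ✓
  (4,7) → (φ(4),φ(7)) = (2,5) ∈ E(G2) ✓
  (5,6) → (φ(5),φ(6)) = (3,4) ∈ E(G2) ✓
  (5,7) → (φ(5),φ(7)) = (2,3) ∈ E(G2) ✓
  (5,8) → (φ(5),φ(8)) = (3,6) ∈ E(G2) ✓
  (7,8) → (φ(7),φ(8)) = (2,6) ∈ E(G2) ✓
All 18 edges of G1 map to edges of G2, and |E(G1)| = |E(G2)| = 18, so φ is a bijection on edges as well as vertices. Hence G1 ≅ G2.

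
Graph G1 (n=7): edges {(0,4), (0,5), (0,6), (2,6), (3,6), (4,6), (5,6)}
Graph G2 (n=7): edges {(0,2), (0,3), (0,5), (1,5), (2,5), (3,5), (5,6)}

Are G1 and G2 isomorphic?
Yes, isomorphic

The graphs are isomorphic.
One valid mapping φ: V(G1) → V(G2): 0→0, 1→4, 2→6, 3→1, 4→3, 5→2, 6→5

Verify φ preserves adjacency — for each edge of G1, its image is an edge of G2:
  (0,4) → (φ(0),φ(4)) = (0,3) ∈ E(G2) ✓
  (0,5) → (φ(0),φ(5)) = (0,2) ∈ E(G2) ✓
  (0,6) → (φ(0),φ(6)) = (0,5) ∈ E(G2) ✓
  (2,6) → (φ(2),φ(6)) = (5,6) ∈ E(G2) ✓
  (3,6) → (φ(3),φ(6)) = (1,5) ∈ E(G2) ✓
  (4,6) → (φ(4),φ(6)) = (3,5) ∈ E(G2) ✓
  (5,6) → (φ(5),φ(6)) = (2,5) ∈ E(G2) ✓
All 7 edges of G1 map to edges of G2, and |E(G1)| = |E(G2)| = 7, so φ is a bijection on edges as well as vertices. Hence G1 ≅ G2.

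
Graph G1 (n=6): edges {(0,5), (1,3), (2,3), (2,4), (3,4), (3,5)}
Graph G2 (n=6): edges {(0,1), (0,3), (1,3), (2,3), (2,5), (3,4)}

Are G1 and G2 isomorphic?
Yes, isomorphic

The graphs are isomorphic.
One valid mapping φ: V(G1) → V(G2): 0→5, 1→4, 2→1, 3→3, 4→0, 5→2

Verify φ preserves adjacency — for each edge of G1, its image is an edge of G2:
  (0,5) → (φ(0),φ(5)) = (2,5) ∈ E(G2) ✓
  (1,3) → (φ(1),φ(3)) = (3,4) ∈ E(G2) ✓
  (2,3) → (φ(2),φ(3)) = (1,3) ∈ E(G2) ✓
  (2,4) → (φ(2),φ(4)) = (0,1) ∈ E(G2) ✓
  (3,4) → (φ(3),φ(4)) = (0,3) ∈ E(G2) ✓
  (3,5) → (φ(3),φ(5)) = (2,3) ∈ E(G2) ✓
All 6 edges of G1 map to edges of G2, and |E(G1)| = |E(G2)| = 6, so φ is a bijection on edges as well as vertices. Hence G1 ≅ G2.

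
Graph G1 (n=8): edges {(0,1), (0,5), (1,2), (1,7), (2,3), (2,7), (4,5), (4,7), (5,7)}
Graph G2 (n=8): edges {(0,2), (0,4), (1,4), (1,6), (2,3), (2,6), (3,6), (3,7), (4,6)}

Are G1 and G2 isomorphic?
Yes, isomorphic

The graphs are isomorphic.
One valid mapping φ: V(G1) → V(G2): 0→0, 1→2, 2→3, 3→7, 4→1, 5→4, 6→5, 7→6

Verify φ preserves adjacency — for each edge of G1, its image is an edge of G2:
  (0,1) → (φ(0),φ(1)) = (0,2) ∈ E(G2) ✓
  (0,5) → (φ(0),φ(5)) = (0,4) ∈ E(G2) ✓
  (1,2) → (φ(1),φ(2)) = (2,3) ∈ E(G2) ✓
  (1,7) → (φ(1),φ(7)) = (2,6) ∈ E(G2) ✓
  (2,3) → (φ(2),φ(3)) = (3,7) ∈ E(G2) ✓
  (2,7) → (φ(2),φ(7)) = (3,6) ∈ E(G2) ✓
  (4,5) → (φ(4),φ(5)) = (1,4) ∈ E(G2) ✓
  (4,7) → (φ(4),φ(7)) = (1,6) ∈ E(G2) ✓
  (5,7) → (φ(5),φ(7)) = (4,6) ∈ E(G2) ✓
All 9 edges of G1 map to edges of G2, and |E(G1)| = |E(G2)| = 9, so φ is a bijection on edges as well as vertices. Hence G1 ≅ G2.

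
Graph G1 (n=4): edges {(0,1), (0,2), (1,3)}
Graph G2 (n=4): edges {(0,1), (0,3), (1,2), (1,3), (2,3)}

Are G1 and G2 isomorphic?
No, not isomorphic

The graphs are NOT isomorphic.

Counting triangles (3-cliques): G1 has 0, G2 has 2.
Triangle count is an isomorphism invariant, so differing triangle counts rule out isomorphism.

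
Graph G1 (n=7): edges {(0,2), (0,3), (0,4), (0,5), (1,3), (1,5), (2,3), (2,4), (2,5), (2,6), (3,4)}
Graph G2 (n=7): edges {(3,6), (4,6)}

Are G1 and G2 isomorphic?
No, not isomorphic

The graphs are NOT isomorphic.

Counting triangles (3-cliques): G1 has 5, G2 has 0.
Triangle count is an isomorphism invariant, so differing triangle counts rule out isomorphism.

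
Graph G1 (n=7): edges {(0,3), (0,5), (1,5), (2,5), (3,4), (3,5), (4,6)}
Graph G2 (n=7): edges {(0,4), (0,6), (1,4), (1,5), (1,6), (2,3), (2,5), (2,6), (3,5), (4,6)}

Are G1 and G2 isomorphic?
No, not isomorphic

The graphs are NOT isomorphic.

Counting triangles (3-cliques): G1 has 1, G2 has 3.
Triangle count is an isomorphism invariant, so differing triangle counts rule out isomorphism.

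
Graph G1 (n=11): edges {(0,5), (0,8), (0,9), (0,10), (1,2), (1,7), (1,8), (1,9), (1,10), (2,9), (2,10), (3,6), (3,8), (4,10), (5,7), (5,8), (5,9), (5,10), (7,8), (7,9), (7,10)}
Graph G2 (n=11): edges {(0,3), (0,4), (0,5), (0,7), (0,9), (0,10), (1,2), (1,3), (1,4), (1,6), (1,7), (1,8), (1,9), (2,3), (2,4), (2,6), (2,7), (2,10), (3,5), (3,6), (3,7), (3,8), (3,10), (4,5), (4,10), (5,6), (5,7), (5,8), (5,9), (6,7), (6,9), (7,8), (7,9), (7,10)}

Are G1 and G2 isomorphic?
No, not isomorphic

The graphs are NOT isomorphic.

Degrees in G1: deg(0)=4, deg(1)=5, deg(2)=3, deg(3)=2, deg(4)=1, deg(5)=5, deg(6)=1, deg(7)=5, deg(8)=5, deg(9)=5, deg(10)=6.
Sorted degree sequence of G1: [6, 5, 5, 5, 5, 5, 4, 3, 2, 1, 1].
Degrees in G2: deg(0)=6, deg(1)=7, deg(2)=6, deg(3)=8, deg(4)=5, deg(5)=7, deg(6)=6, deg(7)=9, deg(8)=4, deg(9)=5, deg(10)=5.
Sorted degree sequence of G2: [9, 8, 7, 7, 6, 6, 6, 5, 5, 5, 4].
The (sorted) degree sequence is an isomorphism invariant, so since G1 and G2 have different degree sequences they cannot be isomorphic.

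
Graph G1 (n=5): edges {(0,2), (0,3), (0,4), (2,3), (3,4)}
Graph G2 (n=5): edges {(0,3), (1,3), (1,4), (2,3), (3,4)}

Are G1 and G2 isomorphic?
No, not isomorphic

The graphs are NOT isomorphic.

Connected components of G1: 2 component(s) with vertex sets [[1], [0, 2, 3, 4]], sizes [1, 4].
Connected components of G2: 1 component(s) with vertex sets [[0, 1, 2, 3, 4]], sizes [5].
The number of connected components (and the multiset of component sizes) is an isomorphism invariant — an isomorphism maps each component of G1 bijectively onto a component of G2. Since G1 has 2 component(s) and G2 has 1, they cannot be isomorphic.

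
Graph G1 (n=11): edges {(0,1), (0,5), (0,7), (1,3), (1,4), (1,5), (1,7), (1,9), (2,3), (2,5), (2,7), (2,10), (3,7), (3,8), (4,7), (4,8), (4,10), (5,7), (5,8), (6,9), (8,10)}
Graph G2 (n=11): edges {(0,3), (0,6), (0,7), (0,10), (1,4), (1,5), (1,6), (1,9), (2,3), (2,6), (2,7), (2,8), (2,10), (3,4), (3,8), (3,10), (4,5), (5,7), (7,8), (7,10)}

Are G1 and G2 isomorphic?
No, not isomorphic

The graphs are NOT isomorphic.

Counting triangles (3-cliques): G1 has 9, G2 has 7.
Triangle count is an isomorphism invariant, so differing triangle counts rule out isomorphism.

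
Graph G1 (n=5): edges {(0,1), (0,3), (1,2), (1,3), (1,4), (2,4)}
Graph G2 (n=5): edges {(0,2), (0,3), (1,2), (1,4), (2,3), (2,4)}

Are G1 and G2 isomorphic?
Yes, isomorphic

The graphs are isomorphic.
One valid mapping φ: V(G1) → V(G2): 0→4, 1→2, 2→0, 3→1, 4→3

Verify φ preserves adjacency — for each edge of G1, its image is an edge of G2:
  (0,1) → (φ(0),φ(1)) = (2,4) ∈ E(G2) ✓
  (0,3) → (φ(0),φ(3)) = (1,4) ∈ E(G2) ✓
  (1,2) → (φ(1),φ(2)) = (0,2) ∈ E(G2) ✓
  (1,3) → (φ(1),φ(3)) = (1,2) ∈ E(G2) ✓
  (1,4) → (φ(1),φ(4)) = (2,3) ∈ E(G2) ✓
  (2,4) → (φ(2),φ(4)) = (0,3) ∈ E(G2) ✓
All 6 edges of G1 map to edges of G2, and |E(G1)| = |E(G2)| = 6, so φ is a bijection on edges as well as vertices. Hence G1 ≅ G2.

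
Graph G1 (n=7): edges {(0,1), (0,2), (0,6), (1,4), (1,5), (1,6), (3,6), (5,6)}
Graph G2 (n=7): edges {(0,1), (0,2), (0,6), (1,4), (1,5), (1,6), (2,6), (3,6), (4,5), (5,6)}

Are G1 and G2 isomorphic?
No, not isomorphic

The graphs are NOT isomorphic.

Counting edges: G1 has 8 edge(s); G2 has 10 edge(s).
Edge count is an isomorphism invariant (a bijection on vertices induces a bijection on edges), so differing edge counts rule out isomorphism.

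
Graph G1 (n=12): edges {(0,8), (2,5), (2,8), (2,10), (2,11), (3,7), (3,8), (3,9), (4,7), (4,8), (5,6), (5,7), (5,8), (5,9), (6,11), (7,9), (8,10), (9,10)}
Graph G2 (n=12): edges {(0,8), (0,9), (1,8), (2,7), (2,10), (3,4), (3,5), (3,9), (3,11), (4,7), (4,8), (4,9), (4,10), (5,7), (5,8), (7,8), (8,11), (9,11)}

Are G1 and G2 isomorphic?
Yes, isomorphic

The graphs are isomorphic.
One valid mapping φ: V(G1) → V(G2): 0→1, 1→6, 2→7, 3→11, 4→0, 5→4, 6→10, 7→9, 8→8, 9→3, 10→5, 11→2

Verify φ preserves adjacency — for each edge of G1, its image is an edge of G2:
  (0,8) → (φ(0),φ(8)) = (1,8) ∈ E(G2) ✓
  (2,5) → (φ(2),φ(5)) = (4,7) ∈ E(G2) ✓
  (2,8) → (φ(2),φ(8)) = (7,8) ∈ E(G2) ✓
  (2,10) → (φ(2),φ(10)) = (5,7) ∈ E(G2) ✓
  (2,11) → (φ(2),φ(11)) = (2,7) ∈ E(G2) ✓
  (3,7) → (φ(3),φ(7)) = (9,11) ∈ E(G2) ✓
  (3,8) → (φ(3),φ(8)) = (8,11) ∈ E(G2) ✓
  (3,9) → (φ(3),φ(9)) = (3,11) ∈ E(G2) ✓
  (4,7) → (φ(4),φ(7)) = (0,9) ∈ E(G2) ✓
  (4,8) → (φ(4),φ(8)) = (0,8) ∈ E(G2) ✓
  (5,6) → (φ(5),φ(6)) = (4,10) ∈ E(G2) ✓
  (5,7) → (φ(5),φ(7)) = (4,9) ∈ E(G2) ✓
  (5,8) → (φ(5),φ(8)) = (4,8) ∈ E(G2) ✓
  (5,9) → (φ(5),φ(9)) = (3,4) ∈ E(G2) ✓
  (6,11) → (φ(6),φ(11)) = (2,10) ∈ E(G2) ✓
  (7,9) → (φ(7),φ(9)) = (3,9) ∈ E(G2) ✓
  (8,10) → (φ(8),φ(10)) = (5,8) ∈ E(G2) ✓
  (9,10) → (φ(9),φ(10)) = (3,5) ∈ E(G2) ✓
All 18 edges of G1 map to edges of G2, and |E(G1)| = |E(G2)| = 18, so φ is a bijection on edges as well as vertices. Hence G1 ≅ G2.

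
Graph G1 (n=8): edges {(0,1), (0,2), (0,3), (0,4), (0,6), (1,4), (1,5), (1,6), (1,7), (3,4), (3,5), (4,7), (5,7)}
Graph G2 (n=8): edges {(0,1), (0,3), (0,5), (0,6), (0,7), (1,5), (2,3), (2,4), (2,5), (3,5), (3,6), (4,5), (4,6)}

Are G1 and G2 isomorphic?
Yes, isomorphic

The graphs are isomorphic.
One valid mapping φ: V(G1) → V(G2): 0→0, 1→5, 2→7, 3→6, 4→3, 5→4, 6→1, 7→2

Verify φ preserves adjacency — for each edge of G1, its image is an edge of G2:
  (0,1) → (φ(0),φ(1)) = (0,5) ∈ E(G2) ✓
  (0,2) → (φ(0),φ(2)) = (0,7) ∈ E(G2) ✓
  (0,3) → (φ(0),φ(3)) = (0,6) ∈ E(G2) ✓
  (0,4) → (φ(0),φ(4)) = (0,3) ∈ E(G2) ✓
  (0,6) → (φ(0),φ(6)) = (0,1) ∈ E(G2) ✓
  (1,4) → (φ(1),φ(4)) = (3,5) ∈ E(G2) ✓
  (1,5) → (φ(1),φ(5)) = (4,5) ∈ E(G2) ✓
  (1,6) → (φ(1),φ(6)) = (1,5) ∈ E(G2) ✓
  (1,7) → (φ(1),φ(7)) = (2,5) ∈ E(G2) ✓
  (3,4) → (φ(3),φ(4)) = (3,6) ∈ E(G2) ✓
  (3,5) → (φ(3),φ(5)) = (4,6) ∈ E(G2) ✓
  (4,7) → (φ(4),φ(7)) = (2,3) ∈ E(G2) ✓
  (5,7) → (φ(5),φ(7)) = (2,4) ∈ E(G2) ✓
All 13 edges of G1 map to edges of G2, and |E(G1)| = |E(G2)| = 13, so φ is a bijection on edges as well as vertices. Hence G1 ≅ G2.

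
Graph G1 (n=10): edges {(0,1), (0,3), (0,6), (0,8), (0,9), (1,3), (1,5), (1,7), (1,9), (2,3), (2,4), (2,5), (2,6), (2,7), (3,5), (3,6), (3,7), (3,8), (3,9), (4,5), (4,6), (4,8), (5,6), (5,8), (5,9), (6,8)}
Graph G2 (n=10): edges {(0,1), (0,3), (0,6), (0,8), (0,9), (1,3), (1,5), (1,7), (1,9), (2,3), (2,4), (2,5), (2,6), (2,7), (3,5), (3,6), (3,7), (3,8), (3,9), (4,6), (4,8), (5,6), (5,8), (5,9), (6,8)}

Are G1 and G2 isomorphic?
No, not isomorphic

The graphs are NOT isomorphic.

Counting edges: G1 has 26 edge(s); G2 has 25 edge(s).
Edge count is an isomorphism invariant (a bijection on vertices induces a bijection on edges), so differing edge counts rule out isomorphism.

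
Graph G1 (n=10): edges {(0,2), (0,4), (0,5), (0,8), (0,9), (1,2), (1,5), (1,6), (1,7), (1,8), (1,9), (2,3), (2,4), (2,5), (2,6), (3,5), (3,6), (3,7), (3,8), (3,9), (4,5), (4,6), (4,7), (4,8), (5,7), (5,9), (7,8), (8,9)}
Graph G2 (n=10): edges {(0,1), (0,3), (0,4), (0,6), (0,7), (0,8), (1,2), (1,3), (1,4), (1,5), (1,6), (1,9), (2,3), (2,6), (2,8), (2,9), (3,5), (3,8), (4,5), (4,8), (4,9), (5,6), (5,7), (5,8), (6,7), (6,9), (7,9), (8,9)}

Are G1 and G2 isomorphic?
Yes, isomorphic

The graphs are isomorphic.
One valid mapping φ: V(G1) → V(G2): 0→2, 1→5, 2→6, 3→0, 4→9, 5→1, 6→7, 7→4, 8→8, 9→3

Verify φ preserves adjacency — for each edge of G1, its image is an edge of G2:
  (0,2) → (φ(0),φ(2)) = (2,6) ∈ E(G2) ✓
  (0,4) → (φ(0),φ(4)) = (2,9) ∈ E(G2) ✓
  (0,5) → (φ(0),φ(5)) = (1,2) ∈ E(G2) ✓
  (0,8) → (φ(0),φ(8)) = (2,8) ∈ E(G2) ✓
  (0,9) → (φ(0),φ(9)) = (2,3) ∈ E(G2) ✓
  (1,2) → (φ(1),φ(2)) = (5,6) ∈ E(G2) ✓
  (1,5) → (φ(1),φ(5)) = (1,5) ∈ E(G2) ✓
  (1,6) → (φ(1),φ(6)) = (5,7) ∈ E(G2) ✓
  (1,7) → (φ(1),φ(7)) = (4,5) ∈ E(G2) ✓
  (1,8) → (φ(1),φ(8)) = (5,8) ∈ E(G2) ✓
  (1,9) → (φ(1),φ(9)) = (3,5) ∈ E(G2) ✓
  (2,3) → (φ(2),φ(3)) = (0,6) ∈ E(G2) ✓
  (2,4) → (φ(2),φ(4)) = (6,9) ∈ E(G2) ✓
  (2,5) → (φ(2),φ(5)) = (1,6) ∈ E(G2) ✓
  (2,6) → (φ(2),φ(6)) = (6,7) ∈ E(G2) ✓
  (3,5) → (φ(3),φ(5)) = (0,1) ∈ E(G2) ✓
  (3,6) → (φ(3),φ(6)) = (0,7) ∈ E(G2) ✓
  (3,7) → (φ(3),φ(7)) = (0,4) ∈ E(G2) ✓
  (3,8) → (φ(3),φ(8)) = (0,8) ∈ E(G2) ✓
  (3,9) → (φ(3),φ(9)) = (0,3) ∈ E(G2) ✓
  (4,5) → (φ(4),φ(5)) = (1,9) ∈ E(G2) ✓
  (4,6) → (φ(4),φ(6)) = (7,9) ∈ E(G2) ✓
  (4,7) → (φ(4),φ(7)) = (4,9) ∈ E(G2) ✓
  (4,8) → (φ(4),φ(8)) = (8,9) ∈ E(G2) ✓
  (5,7) → (φ(5),φ(7)) = (1,4) ∈ E(G2) ✓
  (5,9) → (φ(5),φ(9)) = (1,3) ∈ E(G2) ✓
  (7,8) → (φ(7),φ(8)) = (4,8) ∈ E(G2) ✓
  (8,9) → (φ(8),φ(9)) = (3,8) ∈ E(G2) ✓
All 28 edges of G1 map to edges of G2, and |E(G1)| = |E(G2)| = 28, so φ is a bijection on edges as well as vertices. Hence G1 ≅ G2.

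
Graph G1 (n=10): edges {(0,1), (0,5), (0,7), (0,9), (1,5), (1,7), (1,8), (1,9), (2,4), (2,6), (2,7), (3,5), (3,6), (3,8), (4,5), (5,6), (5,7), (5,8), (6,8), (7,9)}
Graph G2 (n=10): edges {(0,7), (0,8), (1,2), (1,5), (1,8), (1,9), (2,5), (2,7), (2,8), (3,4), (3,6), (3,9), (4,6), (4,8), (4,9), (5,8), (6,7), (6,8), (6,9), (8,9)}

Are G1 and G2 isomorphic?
Yes, isomorphic

The graphs are isomorphic.
One valid mapping φ: V(G1) → V(G2): 0→4, 1→9, 2→7, 3→5, 4→0, 5→8, 6→2, 7→6, 8→1, 9→3

Verify φ preserves adjacency — for each edge of G1, its image is an edge of G2:
  (0,1) → (φ(0),φ(1)) = (4,9) ∈ E(G2) ✓
  (0,5) → (φ(0),φ(5)) = (4,8) ∈ E(G2) ✓
  (0,7) → (φ(0),φ(7)) = (4,6) ∈ E(G2) ✓
  (0,9) → (φ(0),φ(9)) = (3,4) ∈ E(G2) ✓
  (1,5) → (φ(1),φ(5)) = (8,9) ∈ E(G2) ✓
  (1,7) → (φ(1),φ(7)) = (6,9) ∈ E(G2) ✓
  (1,8) → (φ(1),φ(8)) = (1,9) ∈ E(G2) ✓
  (1,9) → (φ(1),φ(9)) = (3,9) ∈ E(G2) ✓
  (2,4) → (φ(2),φ(4)) = (0,7) ∈ E(G2) ✓
  (2,6) → (φ(2),φ(6)) = (2,7) ∈ E(G2) ✓
  (2,7) → (φ(2),φ(7)) = (6,7) ∈ E(G2) ✓
  (3,5) → (φ(3),φ(5)) = (5,8) ∈ E(G2) ✓
  (3,6) → (φ(3),φ(6)) = (2,5) ∈ E(G2) ✓
  (3,8) → (φ(3),φ(8)) = (1,5) ∈ E(G2) ✓
  (4,5) → (φ(4),φ(5)) = (0,8) ∈ E(G2) ✓
  (5,6) → (φ(5),φ(6)) = (2,8) ∈ E(G2) ✓
  (5,7) → (φ(5),φ(7)) = (6,8) ∈ E(G2) ✓
  (5,8) → (φ(5),φ(8)) = (1,8) ∈ E(G2) ✓
  (6,8) → (φ(6),φ(8)) = (1,2) ∈ E(G2) ✓
  (7,9) → (φ(7),φ(9)) = (3,6) ∈ E(G2) ✓
All 20 edges of G1 map to edges of G2, and |E(G1)| = |E(G2)| = 20, so φ is a bijection on edges as well as vertices. Hence G1 ≅ G2.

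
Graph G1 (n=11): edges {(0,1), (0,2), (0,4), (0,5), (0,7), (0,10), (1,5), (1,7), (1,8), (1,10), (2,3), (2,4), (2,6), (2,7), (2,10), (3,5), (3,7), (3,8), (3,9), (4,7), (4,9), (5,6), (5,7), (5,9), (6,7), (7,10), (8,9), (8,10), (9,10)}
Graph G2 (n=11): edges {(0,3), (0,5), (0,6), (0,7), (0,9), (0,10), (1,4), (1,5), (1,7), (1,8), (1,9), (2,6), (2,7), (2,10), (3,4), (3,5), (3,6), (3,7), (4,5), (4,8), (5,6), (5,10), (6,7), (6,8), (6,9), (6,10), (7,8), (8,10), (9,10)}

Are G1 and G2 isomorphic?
Yes, isomorphic

The graphs are isomorphic.
One valid mapping φ: V(G1) → V(G2): 0→0, 1→3, 2→10, 3→8, 4→9, 5→7, 6→2, 7→6, 8→4, 9→1, 10→5

Verify φ preserves adjacency — for each edge of G1, its image is an edge of G2:
  (0,1) → (φ(0),φ(1)) = (0,3) ∈ E(G2) ✓
  (0,2) → (φ(0),φ(2)) = (0,10) ∈ E(G2) ✓
  (0,4) → (φ(0),φ(4)) = (0,9) ∈ E(G2) ✓
  (0,5) → (φ(0),φ(5)) = (0,7) ∈ E(G2) ✓
  (0,7) → (φ(0),φ(7)) = (0,6) ∈ E(G2) ✓
  (0,10) → (φ(0),φ(10)) = (0,5) ∈ E(G2) ✓
  (1,5) → (φ(1),φ(5)) = (3,7) ∈ E(G2) ✓
  (1,7) → (φ(1),φ(7)) = (3,6) ∈ E(G2) ✓
  (1,8) → (φ(1),φ(8)) = (3,4) ∈ E(G2) ✓
  (1,10) → (φ(1),φ(10)) = (3,5) ∈ E(G2) ✓
  (2,3) → (φ(2),φ(3)) = (8,10) ∈ E(G2) ✓
  (2,4) → (φ(2),φ(4)) = (9,10) ∈ E(G2) ✓
  (2,6) → (φ(2),φ(6)) = (2,10) ∈ E(G2) ✓
  (2,7) → (φ(2),φ(7)) = (6,10) ∈ E(G2) ✓
  (2,10) → (φ(2),φ(10)) = (5,10) ∈ E(G2) ✓
  (3,5) → (φ(3),φ(5)) = (7,8) ∈ E(G2) ✓
  (3,7) → (φ(3),φ(7)) = (6,8) ∈ E(G2) ✓
  (3,8) → (φ(3),φ(8)) = (4,8) ∈ E(G2) ✓
  (3,9) → (φ(3),φ(9)) = (1,8) ∈ E(G2) ✓
  (4,7) → (φ(4),φ(7)) = (6,9) ∈ E(G2) ✓
  (4,9) → (φ(4),φ(9)) = (1,9) ∈ E(G2) ✓
  (5,6) → (φ(5),φ(6)) = (2,7) ∈ E(G2) ✓
  (5,7) → (φ(5),φ(7)) = (6,7) ∈ E(G2) ✓
  (5,9) → (φ(5),φ(9)) = (1,7) ∈ E(G2) ✓
  (6,7) → (φ(6),φ(7)) = (2,6) ∈ E(G2) ✓
  (7,10) → (φ(7),φ(10)) = (5,6) ∈ E(G2) ✓
  (8,9) → (φ(8),φ(9)) = (1,4) ∈ E(G2) ✓
  (8,10) → (φ(8),φ(10)) = (4,5) ∈ E(G2) ✓
  (9,10) → (φ(9),φ(10)) = (1,5) ∈ E(G2) ✓
All 29 edges of G1 map to edges of G2, and |E(G1)| = |E(G2)| = 29, so φ is a bijection on edges as well as vertices. Hence G1 ≅ G2.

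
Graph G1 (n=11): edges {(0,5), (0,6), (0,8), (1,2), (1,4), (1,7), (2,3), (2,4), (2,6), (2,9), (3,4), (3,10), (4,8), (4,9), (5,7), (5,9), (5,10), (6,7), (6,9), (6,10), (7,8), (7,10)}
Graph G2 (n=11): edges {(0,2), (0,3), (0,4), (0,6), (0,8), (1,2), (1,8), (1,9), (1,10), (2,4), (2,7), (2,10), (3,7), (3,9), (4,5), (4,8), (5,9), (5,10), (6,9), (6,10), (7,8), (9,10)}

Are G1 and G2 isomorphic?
Yes, isomorphic

The graphs are isomorphic.
One valid mapping φ: V(G1) → V(G2): 0→7, 1→6, 2→10, 3→5, 4→9, 5→8, 6→2, 7→0, 8→3, 9→1, 10→4

Verify φ preserves adjacency — for each edge of G1, its image is an edge of G2:
  (0,5) → (φ(0),φ(5)) = (7,8) ∈ E(G2) ✓
  (0,6) → (φ(0),φ(6)) = (2,7) ∈ E(G2) ✓
  (0,8) → (φ(0),φ(8)) = (3,7) ∈ E(G2) ✓
  (1,2) → (φ(1),φ(2)) = (6,10) ∈ E(G2) ✓
  (1,4) → (φ(1),φ(4)) = (6,9) ∈ E(G2) ✓
  (1,7) → (φ(1),φ(7)) = (0,6) ∈ E(G2) ✓
  (2,3) → (φ(2),φ(3)) = (5,10) ∈ E(G2) ✓
  (2,4) → (φ(2),φ(4)) = (9,10) ∈ E(G2) ✓
  (2,6) → (φ(2),φ(6)) = (2,10) ∈ E(G2) ✓
  (2,9) → (φ(2),φ(9)) = (1,10) ∈ E(G2) ✓
  (3,4) → (φ(3),φ(4)) = (5,9) ∈ E(G2) ✓
  (3,10) → (φ(3),φ(10)) = (4,5) ∈ E(G2) ✓
  (4,8) → (φ(4),φ(8)) = (3,9) ∈ E(G2) ✓
  (4,9) → (φ(4),φ(9)) = (1,9) ∈ E(G2) ✓
  (5,7) → (φ(5),φ(7)) = (0,8) ∈ E(G2) ✓
  (5,9) → (φ(5),φ(9)) = (1,8) ∈ E(G2) ✓
  (5,10) → (φ(5),φ(10)) = (4,8) ∈ E(G2) ✓
  (6,7) → (φ(6),φ(7)) = (0,2) ∈ E(G2) ✓
  (6,9) → (φ(6),φ(9)) = (1,2) ∈ E(G2) ✓
  (6,10) → (φ(6),φ(10)) = (2,4) ∈ E(G2) ✓
  (7,8) → (φ(7),φ(8)) = (0,3) ∈ E(G2) ✓
  (7,10) → (φ(7),φ(10)) = (0,4) ∈ E(G2) ✓
All 22 edges of G1 map to edges of G2, and |E(G1)| = |E(G2)| = 22, so φ is a bijection on edges as well as vertices. Hence G1 ≅ G2.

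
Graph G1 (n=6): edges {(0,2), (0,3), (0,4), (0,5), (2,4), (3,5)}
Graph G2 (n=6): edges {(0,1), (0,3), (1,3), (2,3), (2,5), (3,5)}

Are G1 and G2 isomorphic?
Yes, isomorphic

The graphs are isomorphic.
One valid mapping φ: V(G1) → V(G2): 0→3, 1→4, 2→2, 3→0, 4→5, 5→1

Verify φ preserves adjacency — for each edge of G1, its image is an edge of G2:
  (0,2) → (φ(0),φ(2)) = (2,3) ∈ E(G2) ✓
  (0,3) → (φ(0),φ(3)) = (0,3) ∈ E(G2) ✓
  (0,4) → (φ(0),φ(4)) = (3,5) ∈ E(G2) ✓
  (0,5) → (φ(0),φ(5)) = (1,3) ∈ E(G2) ✓
  (2,4) → (φ(2),φ(4)) = (2,5) ∈ E(G2) ✓
  (3,5) → (φ(3),φ(5)) = (0,1) ∈ E(G2) ✓
All 6 edges of G1 map to edges of G2, and |E(G1)| = |E(G2)| = 6, so φ is a bijection on edges as well as vertices. Hence G1 ≅ G2.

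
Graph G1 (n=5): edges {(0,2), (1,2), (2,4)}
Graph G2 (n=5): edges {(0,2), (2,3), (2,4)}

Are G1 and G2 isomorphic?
Yes, isomorphic

The graphs are isomorphic.
One valid mapping φ: V(G1) → V(G2): 0→0, 1→3, 2→2, 3→1, 4→4

Verify φ preserves adjacency — for each edge of G1, its image is an edge of G2:
  (0,2) → (φ(0),φ(2)) = (0,2) ∈ E(G2) ✓
  (1,2) → (φ(1),φ(2)) = (2,3) ∈ E(G2) ✓
  (2,4) → (φ(2),φ(4)) = (2,4) ∈ E(G2) ✓
All 3 edges of G1 map to edges of G2, and |E(G1)| = |E(G2)| = 3, so φ is a bijection on edges as well as vertices. Hence G1 ≅ G2.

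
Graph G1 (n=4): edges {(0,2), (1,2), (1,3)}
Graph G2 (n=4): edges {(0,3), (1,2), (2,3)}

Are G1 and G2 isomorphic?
Yes, isomorphic

The graphs are isomorphic.
One valid mapping φ: V(G1) → V(G2): 0→1, 1→3, 2→2, 3→0

Verify φ preserves adjacency — for each edge of G1, its image is an edge of G2:
  (0,2) → (φ(0),φ(2)) = (1,2) ∈ E(G2) ✓
  (1,2) → (φ(1),φ(2)) = (2,3) ∈ E(G2) ✓
  (1,3) → (φ(1),φ(3)) = (0,3) ∈ E(G2) ✓
All 3 edges of G1 map to edges of G2, and |E(G1)| = |E(G2)| = 3, so φ is a bijection on edges as well as vertices. Hence G1 ≅ G2.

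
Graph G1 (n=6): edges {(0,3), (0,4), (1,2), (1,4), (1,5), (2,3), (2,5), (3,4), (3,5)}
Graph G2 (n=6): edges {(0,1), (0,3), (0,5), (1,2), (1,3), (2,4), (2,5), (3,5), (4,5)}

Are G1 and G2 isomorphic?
Yes, isomorphic

The graphs are isomorphic.
One valid mapping φ: V(G1) → V(G2): 0→4, 1→1, 2→0, 3→5, 4→2, 5→3

Verify φ preserves adjacency — for each edge of G1, its image is an edge of G2:
  (0,3) → (φ(0),φ(3)) = (4,5) ∈ E(G2) ✓
  (0,4) → (φ(0),φ(4)) = (2,4) ∈ E(G2) ✓
  (1,2) → (φ(1),φ(2)) = (0,1) ∈ E(G2) ✓
  (1,4) → (φ(1),φ(4)) = (1,2) ∈ E(G2) ✓
  (1,5) → (φ(1),φ(5)) = (1,3) ∈ E(G2) ✓
  (2,3) → (φ(2),φ(3)) = (0,5) ∈ E(G2) ✓
  (2,5) → (φ(2),φ(5)) = (0,3) ∈ E(G2) ✓
  (3,4) → (φ(3),φ(4)) = (2,5) ∈ E(G2) ✓
  (3,5) → (φ(3),φ(5)) = (3,5) ∈ E(G2) ✓
All 9 edges of G1 map to edges of G2, and |E(G1)| = |E(G2)| = 9, so φ is a bijection on edges as well as vertices. Hence G1 ≅ G2.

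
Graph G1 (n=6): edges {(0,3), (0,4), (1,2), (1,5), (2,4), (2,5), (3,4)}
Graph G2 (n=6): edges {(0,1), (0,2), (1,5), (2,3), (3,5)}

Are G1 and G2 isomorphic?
No, not isomorphic

The graphs are NOT isomorphic.

Degrees in G1: deg(0)=2, deg(1)=2, deg(2)=3, deg(3)=2, deg(4)=3, deg(5)=2.
Sorted degree sequence of G1: [3, 3, 2, 2, 2, 2].
Degrees in G2: deg(0)=2, deg(1)=2, deg(2)=2, deg(3)=2, deg(4)=0, deg(5)=2.
Sorted degree sequence of G2: [2, 2, 2, 2, 2, 0].
The (sorted) degree sequence is an isomorphism invariant, so since G1 and G2 have different degree sequences they cannot be isomorphic.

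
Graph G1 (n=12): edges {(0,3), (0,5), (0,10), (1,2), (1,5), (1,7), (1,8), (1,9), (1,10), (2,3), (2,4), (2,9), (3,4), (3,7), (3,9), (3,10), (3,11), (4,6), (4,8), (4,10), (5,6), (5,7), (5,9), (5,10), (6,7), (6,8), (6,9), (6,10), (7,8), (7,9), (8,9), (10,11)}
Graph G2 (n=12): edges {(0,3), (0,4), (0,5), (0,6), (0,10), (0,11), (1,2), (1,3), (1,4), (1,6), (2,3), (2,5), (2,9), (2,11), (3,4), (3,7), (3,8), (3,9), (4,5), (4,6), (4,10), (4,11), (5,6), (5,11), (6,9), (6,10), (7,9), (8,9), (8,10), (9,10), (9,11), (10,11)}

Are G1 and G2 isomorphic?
Yes, isomorphic

The graphs are isomorphic.
One valid mapping φ: V(G1) → V(G2): 0→8, 1→6, 2→1, 3→3, 4→2, 5→10, 6→11, 7→0, 8→5, 9→4, 10→9, 11→7

Verify φ preserves adjacency — for each edge of G1, its image is an edge of G2:
  (0,3) → (φ(0),φ(3)) = (3,8) ∈ E(G2) ✓
  (0,5) → (φ(0),φ(5)) = (8,10) ∈ E(G2) ✓
  (0,10) → (φ(0),φ(10)) = (8,9) ∈ E(G2) ✓
  (1,2) → (φ(1),φ(2)) = (1,6) ∈ E(G2) ✓
  (1,5) → (φ(1),φ(5)) = (6,10) ∈ E(G2) ✓
  (1,7) → (φ(1),φ(7)) = (0,6) ∈ E(G2) ✓
  (1,8) → (φ(1),φ(8)) = (5,6) ∈ E(G2) ✓
  (1,9) → (φ(1),φ(9)) = (4,6) ∈ E(G2) ✓
  (1,10) → (φ(1),φ(10)) = (6,9) ∈ E(G2) ✓
  (2,3) → (φ(2),φ(3)) = (1,3) ∈ E(G2) ✓
  (2,4) → (φ(2),φ(4)) = (1,2) ∈ E(G2) ✓
  (2,9) → (φ(2),φ(9)) = (1,4) ∈ E(G2) ✓
  (3,4) → (φ(3),φ(4)) = (2,3) ∈ E(G2) ✓
  (3,7) → (φ(3),φ(7)) = (0,3) ∈ E(G2) ✓
  (3,9) → (φ(3),φ(9)) = (3,4) ∈ E(G2) ✓
  (3,10) → (φ(3),φ(10)) = (3,9) ∈ E(G2) ✓
  (3,11) → (φ(3),φ(11)) = (3,7) ∈ E(G2) ✓
  (4,6) → (φ(4),φ(6)) = (2,11) ∈ E(G2) ✓
  (4,8) → (φ(4),φ(8)) = (2,5) ∈ E(G2) ✓
  (4,10) → (φ(4),φ(10)) = (2,9) ∈ E(G2) ✓
  (5,6) → (φ(5),φ(6)) = (10,11) ∈ E(G2) ✓
  (5,7) → (φ(5),φ(7)) = (0,10) ∈ E(G2) ✓
  (5,9) → (φ(5),φ(9)) = (4,10) ∈ E(G2) ✓
  (5,10) → (φ(5),φ(10)) = (9,10) ∈ E(G2) ✓
  (6,7) → (φ(6),φ(7)) = (0,11) ∈ E(G2) ✓
  (6,8) → (φ(6),φ(8)) = (5,11) ∈ E(G2) ✓
  (6,9) → (φ(6),φ(9)) = (4,11) ∈ E(G2) ✓
  (6,10) → (φ(6),φ(10)) = (9,11) ∈ E(G2) ✓
  (7,8) → (φ(7),φ(8)) = (0,5) ∈ E(G2) ✓
  (7,9) → (φ(7),φ(9)) = (0,4) ∈ E(G2) ✓
  (8,9) → (φ(8),φ(9)) = (4,5) ∈ E(G2) ✓
  (10,11) → (φ(10),φ(11)) = (7,9) ∈ E(G2) ✓
All 32 edges of G1 map to edges of G2, and |E(G1)| = |E(G2)| = 32, so φ is a bijection on edges as well as vertices. Hence G1 ≅ G2.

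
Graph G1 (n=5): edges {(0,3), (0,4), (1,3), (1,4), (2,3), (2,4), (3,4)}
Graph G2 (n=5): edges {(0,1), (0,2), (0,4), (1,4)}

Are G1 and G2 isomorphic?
No, not isomorphic

The graphs are NOT isomorphic.

Connected components of G1: 1 component(s) with vertex sets [[0, 1, 2, 3, 4]], sizes [5].
Connected components of G2: 2 component(s) with vertex sets [[3], [0, 1, 2, 4]], sizes [1, 4].
The number of connected components (and the multiset of component sizes) is an isomorphism invariant — an isomorphism maps each component of G1 bijectively onto a component of G2. Since G1 has 1 component(s) and G2 has 2, they cannot be isomorphic.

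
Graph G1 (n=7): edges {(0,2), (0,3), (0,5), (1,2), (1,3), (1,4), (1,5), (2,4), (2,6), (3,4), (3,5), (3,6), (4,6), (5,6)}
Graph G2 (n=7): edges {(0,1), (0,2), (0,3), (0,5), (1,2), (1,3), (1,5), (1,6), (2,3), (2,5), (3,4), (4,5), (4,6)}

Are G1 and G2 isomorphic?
No, not isomorphic

The graphs are NOT isomorphic.

Degrees in G1: deg(0)=3, deg(1)=4, deg(2)=4, deg(3)=5, deg(4)=4, deg(5)=4, deg(6)=4.
Sorted degree sequence of G1: [5, 4, 4, 4, 4, 4, 3].
Degrees in G2: deg(0)=4, deg(1)=5, deg(2)=4, deg(3)=4, deg(4)=3, deg(5)=4, deg(6)=2.
Sorted degree sequence of G2: [5, 4, 4, 4, 4, 3, 2].
The (sorted) degree sequence is an isomorphism invariant, so since G1 and G2 have different degree sequences they cannot be isomorphic.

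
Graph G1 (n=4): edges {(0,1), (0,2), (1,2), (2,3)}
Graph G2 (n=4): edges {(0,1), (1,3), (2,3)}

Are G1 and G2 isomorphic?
No, not isomorphic

The graphs are NOT isomorphic.

Counting triangles (3-cliques): G1 has 1, G2 has 0.
Triangle count is an isomorphism invariant, so differing triangle counts rule out isomorphism.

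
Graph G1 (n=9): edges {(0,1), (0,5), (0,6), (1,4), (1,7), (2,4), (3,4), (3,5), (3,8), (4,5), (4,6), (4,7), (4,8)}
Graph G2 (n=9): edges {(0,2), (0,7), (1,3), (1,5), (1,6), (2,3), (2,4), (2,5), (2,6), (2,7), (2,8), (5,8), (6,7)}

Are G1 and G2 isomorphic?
Yes, isomorphic

The graphs are isomorphic.
One valid mapping φ: V(G1) → V(G2): 0→1, 1→5, 2→4, 3→7, 4→2, 5→6, 6→3, 7→8, 8→0

Verify φ preserves adjacency — for each edge of G1, its image is an edge of G2:
  (0,1) → (φ(0),φ(1)) = (1,5) ∈ E(G2) ✓
  (0,5) → (φ(0),φ(5)) = (1,6) ∈ E(G2) ✓
  (0,6) → (φ(0),φ(6)) = (1,3) ∈ E(G2) ✓
  (1,4) → (φ(1),φ(4)) = (2,5) ∈ E(G2) ✓
  (1,7) → (φ(1),φ(7)) = (5,8) ∈ E(G2) ✓
  (2,4) → (φ(2),φ(4)) = (2,4) ∈ E(G2) ✓
  (3,4) → (φ(3),φ(4)) = (2,7) ∈ E(G2) ✓
  (3,5) → (φ(3),φ(5)) = (6,7) ∈ E(G2) ✓
  (3,8) → (φ(3),φ(8)) = (0,7) ∈ E(G2) ✓
  (4,5) → (φ(4),φ(5)) = (2,6) ∈ E(G2) ✓
  (4,6) → (φ(4),φ(6)) = (2,3) ∈ E(G2) ✓
  (4,7) → (φ(4),φ(7)) = (2,8) ∈ E(G2) ✓
  (4,8) → (φ(4),φ(8)) = (0,2) ∈ E(G2) ✓
All 13 edges of G1 map to edges of G2, and |E(G1)| = |E(G2)| = 13, so φ is a bijection on edges as well as vertices. Hence G1 ≅ G2.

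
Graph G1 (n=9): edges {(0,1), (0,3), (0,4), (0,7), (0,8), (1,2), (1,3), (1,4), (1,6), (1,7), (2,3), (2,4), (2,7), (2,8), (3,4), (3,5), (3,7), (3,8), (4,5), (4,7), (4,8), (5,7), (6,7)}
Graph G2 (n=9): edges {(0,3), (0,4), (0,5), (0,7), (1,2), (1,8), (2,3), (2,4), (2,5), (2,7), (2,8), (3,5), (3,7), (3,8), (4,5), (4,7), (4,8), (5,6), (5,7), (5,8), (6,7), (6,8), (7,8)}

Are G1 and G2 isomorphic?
Yes, isomorphic

The graphs are isomorphic.
One valid mapping φ: V(G1) → V(G2): 0→3, 1→2, 2→4, 3→5, 4→7, 5→6, 6→1, 7→8, 8→0

Verify φ preserves adjacency — for each edge of G1, its image is an edge of G2:
  (0,1) → (φ(0),φ(1)) = (2,3) ∈ E(G2) ✓
  (0,3) → (φ(0),φ(3)) = (3,5) ∈ E(G2) ✓
  (0,4) → (φ(0),φ(4)) = (3,7) ∈ E(G2) ✓
  (0,7) → (φ(0),φ(7)) = (3,8) ∈ E(G2) ✓
  (0,8) → (φ(0),φ(8)) = (0,3) ∈ E(G2) ✓
  (1,2) → (φ(1),φ(2)) = (2,4) ∈ E(G2) ✓
  (1,3) → (φ(1),φ(3)) = (2,5) ∈ E(G2) ✓
  (1,4) → (φ(1),φ(4)) = (2,7) ∈ E(G2) ✓
  (1,6) → (φ(1),φ(6)) = (1,2) ∈ E(G2) ✓
  (1,7) → (φ(1),φ(7)) = (2,8) ∈ E(G2) ✓
  (2,3) → (φ(2),φ(3)) = (4,5) ∈ E(G2) ✓
  (2,4) → (φ(2),φ(4)) = (4,7) ∈ E(G2) ✓
  (2,7) → (φ(2),φ(7)) = (4,8) ∈ E(G2) ✓
  (2,8) → (φ(2),φ(8)) = (0,4) ∈ E(G2) ✓
  (3,4) → (φ(3),φ(4)) = (5,7) ∈ E(G2) ✓
  (3,5) → (φ(3),φ(5)) = (5,6) ∈ E(G2) ✓
  (3,7) → (φ(3),φ(7)) = (5,8) ∈ E(G2) ✓
  (3,8) → (φ(3),φ(8)) = (0,5) ∈ E(G2) ✓
  (4,5) → (φ(4),φ(5)) = (6,7) ∈ E(G2) ✓
  (4,7) → (φ(4),φ(7)) = (7,8) ∈ E(G2) ✓
  (4,8) → (φ(4),φ(8)) = (0,7) ∈ E(G2) ✓
  (5,7) → (φ(5),φ(7)) = (6,8) ∈ E(G2) ✓
  (6,7) → (φ(6),φ(7)) = (1,8) ∈ E(G2) ✓
All 23 edges of G1 map to edges of G2, and |E(G1)| = |E(G2)| = 23, so φ is a bijection on edges as well as vertices. Hence G1 ≅ G2.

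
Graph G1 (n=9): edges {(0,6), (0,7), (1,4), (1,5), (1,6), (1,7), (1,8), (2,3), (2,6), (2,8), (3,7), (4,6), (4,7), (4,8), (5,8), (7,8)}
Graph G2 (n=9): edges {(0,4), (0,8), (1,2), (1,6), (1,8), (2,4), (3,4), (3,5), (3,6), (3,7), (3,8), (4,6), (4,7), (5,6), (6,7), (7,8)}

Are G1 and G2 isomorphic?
Yes, isomorphic

The graphs are isomorphic.
One valid mapping φ: V(G1) → V(G2): 0→0, 1→3, 2→1, 3→2, 4→7, 5→5, 6→8, 7→4, 8→6

Verify φ preserves adjacency — for each edge of G1, its image is an edge of G2:
  (0,6) → (φ(0),φ(6)) = (0,8) ∈ E(G2) ✓
  (0,7) → (φ(0),φ(7)) = (0,4) ∈ E(G2) ✓
  (1,4) → (φ(1),φ(4)) = (3,7) ∈ E(G2) ✓
  (1,5) → (φ(1),φ(5)) = (3,5) ∈ E(G2) ✓
  (1,6) → (φ(1),φ(6)) = (3,8) ∈ E(G2) ✓
  (1,7) → (φ(1),φ(7)) = (3,4) ∈ E(G2) ✓
  (1,8) → (φ(1),φ(8)) = (3,6) ∈ E(G2) ✓
  (2,3) → (φ(2),φ(3)) = (1,2) ∈ E(G2) ✓
  (2,6) → (φ(2),φ(6)) = (1,8) ∈ E(G2) ✓
  (2,8) → (φ(2),φ(8)) = (1,6) ∈ E(G2) ✓
  (3,7) → (φ(3),φ(7)) = (2,4) ∈ E(G2) ✓
  (4,6) → (φ(4),φ(6)) = (7,8) ∈ E(G2) ✓
  (4,7) → (φ(4),φ(7)) = (4,7) ∈ E(G2) ✓
  (4,8) → (φ(4),φ(8)) = (6,7) ∈ E(G2) ✓
  (5,8) → (φ(5),φ(8)) = (5,6) ∈ E(G2) ✓
  (7,8) → (φ(7),φ(8)) = (4,6) ∈ E(G2) ✓
All 16 edges of G1 map to edges of G2, and |E(G1)| = |E(G2)| = 16, so φ is a bijection on edges as well as vertices. Hence G1 ≅ G2.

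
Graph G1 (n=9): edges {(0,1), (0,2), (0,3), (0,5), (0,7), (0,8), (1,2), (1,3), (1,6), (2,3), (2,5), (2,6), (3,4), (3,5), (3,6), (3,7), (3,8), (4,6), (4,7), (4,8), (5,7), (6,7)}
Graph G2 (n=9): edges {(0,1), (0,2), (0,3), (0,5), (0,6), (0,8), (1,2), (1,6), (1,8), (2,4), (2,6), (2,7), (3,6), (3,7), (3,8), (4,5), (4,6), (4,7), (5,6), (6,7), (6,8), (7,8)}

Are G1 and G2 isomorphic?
Yes, isomorphic

The graphs are isomorphic.
One valid mapping φ: V(G1) → V(G2): 0→0, 1→3, 2→8, 3→6, 4→4, 5→1, 6→7, 7→2, 8→5

Verify φ preserves adjacency — for each edge of G1, its image is an edge of G2:
  (0,1) → (φ(0),φ(1)) = (0,3) ∈ E(G2) ✓
  (0,2) → (φ(0),φ(2)) = (0,8) ∈ E(G2) ✓
  (0,3) → (φ(0),φ(3)) = (0,6) ∈ E(G2) ✓
  (0,5) → (φ(0),φ(5)) = (0,1) ∈ E(G2) ✓
  (0,7) → (φ(0),φ(7)) = (0,2) ∈ E(G2) ✓
  (0,8) → (φ(0),φ(8)) = (0,5) ∈ E(G2) ✓
  (1,2) → (φ(1),φ(2)) = (3,8) ∈ E(G2) ✓
  (1,3) → (φ(1),φ(3)) = (3,6) ∈ E(G2) ✓
  (1,6) → (φ(1),φ(6)) = (3,7) ∈ E(G2) ✓
  (2,3) → (φ(2),φ(3)) = (6,8) ∈ E(G2) ✓
  (2,5) → (φ(2),φ(5)) = (1,8) ∈ E(G2) ✓
  (2,6) → (φ(2),φ(6)) = (7,8) ∈ E(G2) ✓
  (3,4) → (φ(3),φ(4)) = (4,6) ∈ E(G2) ✓
  (3,5) → (φ(3),φ(5)) = (1,6) ∈ E(G2) ✓
  (3,6) → (φ(3),φ(6)) = (6,7) ∈ E(G2) ✓
  (3,7) → (φ(3),φ(7)) = (2,6) ∈ E(G2) ✓
  (3,8) → (φ(3),φ(8)) = (5,6) ∈ E(G2) ✓
  (4,6) → (φ(4),φ(6)) = (4,7) ∈ E(G2) ✓
  (4,7) → (φ(4),φ(7)) = (2,4) ∈ E(G2) ✓
  (4,8) → (φ(4),φ(8)) = (4,5) ∈ E(G2) ✓
  (5,7) → (φ(5),φ(7)) = (1,2) ∈ E(G2) ✓
  (6,7) → (φ(6),φ(7)) = (2,7) ∈ E(G2) ✓
All 22 edges of G1 map to edges of G2, and |E(G1)| = |E(G2)| = 22, so φ is a bijection on edges as well as vertices. Hence G1 ≅ G2.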